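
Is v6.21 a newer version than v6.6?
Yes. Version numbers are compared segment by segment as integers, not as decimals: minor version 21 > 6, so v6.21 > v6.6 (even though the decimal 6.21 < 6.6).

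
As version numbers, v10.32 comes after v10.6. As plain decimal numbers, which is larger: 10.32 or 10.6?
10.6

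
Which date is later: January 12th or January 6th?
January 12th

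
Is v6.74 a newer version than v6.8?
Yes. Version numbers are compared segment by segment as integers, not as decimals: minor version 74 > 8, so v6.74 > v6.8 (even though the decimal 6.74 < 6.8).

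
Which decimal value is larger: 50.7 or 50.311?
50.7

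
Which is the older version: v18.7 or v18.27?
v18.7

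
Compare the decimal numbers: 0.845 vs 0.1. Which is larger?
0.845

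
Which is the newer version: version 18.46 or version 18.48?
version 18.48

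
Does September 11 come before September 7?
No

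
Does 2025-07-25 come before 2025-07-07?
No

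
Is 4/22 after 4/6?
Yes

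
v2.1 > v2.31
False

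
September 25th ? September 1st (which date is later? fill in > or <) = >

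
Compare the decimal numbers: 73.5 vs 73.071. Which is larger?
73.5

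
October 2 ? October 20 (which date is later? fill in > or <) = <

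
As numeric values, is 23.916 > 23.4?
True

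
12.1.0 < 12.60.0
True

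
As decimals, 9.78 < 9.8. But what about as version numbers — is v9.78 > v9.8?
True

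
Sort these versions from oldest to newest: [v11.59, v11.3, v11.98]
[v11.3, v11.59, v11.98]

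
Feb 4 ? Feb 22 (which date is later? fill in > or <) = <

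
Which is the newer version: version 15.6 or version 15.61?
version 15.61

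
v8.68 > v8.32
True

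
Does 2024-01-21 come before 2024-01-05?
No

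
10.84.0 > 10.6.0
True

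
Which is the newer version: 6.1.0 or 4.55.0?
6.1.0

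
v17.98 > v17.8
True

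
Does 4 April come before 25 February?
No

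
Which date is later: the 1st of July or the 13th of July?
the 13th of July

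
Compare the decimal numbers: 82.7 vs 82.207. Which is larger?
82.7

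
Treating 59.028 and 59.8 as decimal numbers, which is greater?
59.8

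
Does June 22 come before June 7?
No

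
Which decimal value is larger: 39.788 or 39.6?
39.788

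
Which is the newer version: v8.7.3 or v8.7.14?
v8.7.14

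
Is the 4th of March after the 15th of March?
No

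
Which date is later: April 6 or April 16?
April 16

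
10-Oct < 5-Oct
False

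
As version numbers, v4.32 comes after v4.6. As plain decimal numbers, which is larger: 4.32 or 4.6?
4.6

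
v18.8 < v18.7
False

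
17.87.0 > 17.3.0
True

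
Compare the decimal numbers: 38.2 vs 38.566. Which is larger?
38.566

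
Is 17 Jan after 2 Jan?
Yes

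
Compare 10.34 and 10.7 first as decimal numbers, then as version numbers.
As decimals: 10.34 < 10.7. As versions: v10.34 > v10.7 (minor version 34 > 7).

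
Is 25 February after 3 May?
No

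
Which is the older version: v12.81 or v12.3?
v12.3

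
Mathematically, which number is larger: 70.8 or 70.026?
70.8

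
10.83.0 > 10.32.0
True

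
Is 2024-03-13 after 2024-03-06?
Yes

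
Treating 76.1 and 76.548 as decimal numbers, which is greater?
76.548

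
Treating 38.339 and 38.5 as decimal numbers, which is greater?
38.5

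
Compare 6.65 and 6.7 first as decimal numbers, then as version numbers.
As decimals: 6.65 < 6.7. As versions: v6.65 > v6.7 (minor version 65 > 7).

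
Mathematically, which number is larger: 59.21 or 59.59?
59.59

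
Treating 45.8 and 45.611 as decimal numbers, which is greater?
45.8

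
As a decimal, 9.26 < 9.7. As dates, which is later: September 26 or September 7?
September 26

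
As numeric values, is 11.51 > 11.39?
True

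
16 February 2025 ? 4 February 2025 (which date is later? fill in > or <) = >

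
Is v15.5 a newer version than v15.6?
No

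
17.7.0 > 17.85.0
False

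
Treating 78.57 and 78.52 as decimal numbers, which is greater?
78.57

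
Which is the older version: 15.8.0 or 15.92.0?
15.8.0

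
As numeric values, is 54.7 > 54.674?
True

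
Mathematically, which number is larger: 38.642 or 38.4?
38.642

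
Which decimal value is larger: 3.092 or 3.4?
3.4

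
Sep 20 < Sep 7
False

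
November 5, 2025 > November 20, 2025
False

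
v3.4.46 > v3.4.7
True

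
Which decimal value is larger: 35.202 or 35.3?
35.3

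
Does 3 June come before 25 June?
Yes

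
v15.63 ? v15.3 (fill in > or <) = >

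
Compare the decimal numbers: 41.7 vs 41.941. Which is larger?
41.941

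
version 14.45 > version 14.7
True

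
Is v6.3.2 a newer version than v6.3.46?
No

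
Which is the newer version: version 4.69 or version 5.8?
version 5.8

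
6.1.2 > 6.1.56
False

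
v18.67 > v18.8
True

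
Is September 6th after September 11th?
No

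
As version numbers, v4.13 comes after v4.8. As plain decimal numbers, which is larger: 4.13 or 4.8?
4.8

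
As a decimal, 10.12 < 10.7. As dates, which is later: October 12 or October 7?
October 12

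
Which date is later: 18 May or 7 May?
18 May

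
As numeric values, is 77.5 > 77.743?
False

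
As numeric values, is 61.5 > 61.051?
True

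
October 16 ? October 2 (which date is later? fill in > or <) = >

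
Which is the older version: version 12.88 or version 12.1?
version 12.1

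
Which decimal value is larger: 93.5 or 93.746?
93.746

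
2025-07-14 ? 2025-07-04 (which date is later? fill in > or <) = >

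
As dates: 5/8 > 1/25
True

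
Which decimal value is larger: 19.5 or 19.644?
19.644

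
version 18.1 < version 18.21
True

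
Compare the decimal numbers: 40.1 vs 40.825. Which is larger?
40.825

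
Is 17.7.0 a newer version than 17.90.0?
No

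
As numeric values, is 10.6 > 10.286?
True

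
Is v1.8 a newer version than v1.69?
No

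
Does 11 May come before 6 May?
No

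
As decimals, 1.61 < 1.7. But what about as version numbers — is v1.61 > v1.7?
True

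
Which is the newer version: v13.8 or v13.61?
v13.61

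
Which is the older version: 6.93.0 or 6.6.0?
6.6.0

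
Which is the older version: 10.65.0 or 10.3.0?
10.3.0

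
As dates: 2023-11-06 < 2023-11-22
True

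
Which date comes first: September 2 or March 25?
March 25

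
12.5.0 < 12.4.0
False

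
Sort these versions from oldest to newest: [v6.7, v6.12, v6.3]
[v6.3, v6.7, v6.12]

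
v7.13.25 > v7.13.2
True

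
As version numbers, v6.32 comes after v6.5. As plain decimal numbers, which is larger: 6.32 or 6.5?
6.5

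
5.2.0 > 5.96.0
False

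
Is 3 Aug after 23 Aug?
No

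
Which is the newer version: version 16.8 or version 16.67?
version 16.67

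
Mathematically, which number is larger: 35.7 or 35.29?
35.7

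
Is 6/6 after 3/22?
Yes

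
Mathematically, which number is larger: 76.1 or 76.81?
76.81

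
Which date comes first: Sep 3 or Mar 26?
Mar 26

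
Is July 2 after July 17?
No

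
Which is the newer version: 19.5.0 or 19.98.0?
19.98.0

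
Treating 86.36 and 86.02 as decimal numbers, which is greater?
86.36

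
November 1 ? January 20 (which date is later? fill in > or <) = >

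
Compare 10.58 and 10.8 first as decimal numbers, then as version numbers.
As decimals: 10.58 < 10.8. As versions: v10.58 > v10.8 (minor version 58 > 8).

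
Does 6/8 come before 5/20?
No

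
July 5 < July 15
True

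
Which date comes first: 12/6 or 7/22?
7/22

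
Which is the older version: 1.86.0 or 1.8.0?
1.8.0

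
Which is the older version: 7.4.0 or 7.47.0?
7.4.0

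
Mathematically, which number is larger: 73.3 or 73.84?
73.84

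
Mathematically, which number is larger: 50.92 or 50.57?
50.92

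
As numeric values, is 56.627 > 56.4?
True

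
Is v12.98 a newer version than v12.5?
Yes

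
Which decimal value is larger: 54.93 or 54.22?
54.93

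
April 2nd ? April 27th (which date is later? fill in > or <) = <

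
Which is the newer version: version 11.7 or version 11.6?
version 11.7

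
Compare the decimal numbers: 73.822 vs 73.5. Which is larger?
73.822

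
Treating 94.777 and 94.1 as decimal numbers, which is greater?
94.777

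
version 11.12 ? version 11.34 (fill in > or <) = <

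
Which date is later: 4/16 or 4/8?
4/16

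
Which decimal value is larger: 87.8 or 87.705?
87.8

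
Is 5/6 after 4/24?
Yes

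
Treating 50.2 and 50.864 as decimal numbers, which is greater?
50.864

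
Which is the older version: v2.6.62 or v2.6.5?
v2.6.5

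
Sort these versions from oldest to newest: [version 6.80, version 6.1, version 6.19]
[version 6.1, version 6.19, version 6.80]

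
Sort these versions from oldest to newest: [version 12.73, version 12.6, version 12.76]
[version 12.6, version 12.73, version 12.76]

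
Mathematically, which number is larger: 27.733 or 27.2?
27.733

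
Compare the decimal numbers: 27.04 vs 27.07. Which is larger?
27.07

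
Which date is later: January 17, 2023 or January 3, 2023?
January 17, 2023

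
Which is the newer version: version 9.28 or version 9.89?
version 9.89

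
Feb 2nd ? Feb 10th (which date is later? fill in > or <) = <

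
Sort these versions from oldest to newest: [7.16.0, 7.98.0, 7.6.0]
[7.6.0, 7.16.0, 7.98.0]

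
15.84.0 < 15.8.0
False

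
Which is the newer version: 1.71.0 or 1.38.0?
1.71.0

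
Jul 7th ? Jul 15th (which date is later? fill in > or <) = <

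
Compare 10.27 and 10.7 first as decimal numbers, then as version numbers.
As decimals: 10.27 < 10.7. As versions: v10.27 > v10.7 (minor version 27 > 7).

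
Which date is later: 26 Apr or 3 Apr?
26 Apr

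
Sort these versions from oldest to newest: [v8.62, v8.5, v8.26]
[v8.5, v8.26, v8.62]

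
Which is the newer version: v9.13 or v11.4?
v11.4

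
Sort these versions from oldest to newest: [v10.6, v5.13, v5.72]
[v5.13, v5.72, v10.6]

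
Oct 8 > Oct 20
False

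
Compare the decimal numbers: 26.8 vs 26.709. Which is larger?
26.8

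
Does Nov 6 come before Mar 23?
No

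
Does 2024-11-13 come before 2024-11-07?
No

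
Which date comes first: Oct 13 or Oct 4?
Oct 4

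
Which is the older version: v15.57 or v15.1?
v15.1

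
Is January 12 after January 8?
Yes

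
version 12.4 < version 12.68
True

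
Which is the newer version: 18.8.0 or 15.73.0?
18.8.0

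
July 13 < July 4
False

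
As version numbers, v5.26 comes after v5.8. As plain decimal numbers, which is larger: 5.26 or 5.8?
5.8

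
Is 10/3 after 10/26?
No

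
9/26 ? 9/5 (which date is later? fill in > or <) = >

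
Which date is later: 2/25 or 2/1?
2/25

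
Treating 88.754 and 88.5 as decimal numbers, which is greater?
88.754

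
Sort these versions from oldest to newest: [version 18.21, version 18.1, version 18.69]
[version 18.1, version 18.21, version 18.69]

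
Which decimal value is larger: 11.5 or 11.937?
11.937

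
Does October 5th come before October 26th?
Yes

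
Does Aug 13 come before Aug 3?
No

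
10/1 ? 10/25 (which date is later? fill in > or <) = <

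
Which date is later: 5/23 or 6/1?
6/1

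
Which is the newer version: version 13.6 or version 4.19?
version 13.6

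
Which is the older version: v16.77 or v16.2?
v16.2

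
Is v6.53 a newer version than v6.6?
Yes. Version numbers are compared segment by segment as integers, not as decimals: minor version 53 > 6, so v6.53 > v6.6 (even though the decimal 6.53 < 6.6).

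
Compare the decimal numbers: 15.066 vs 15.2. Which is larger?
15.2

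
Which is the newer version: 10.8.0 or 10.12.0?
10.12.0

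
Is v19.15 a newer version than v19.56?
No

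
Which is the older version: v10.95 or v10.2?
v10.2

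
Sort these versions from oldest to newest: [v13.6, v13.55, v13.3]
[v13.3, v13.6, v13.55]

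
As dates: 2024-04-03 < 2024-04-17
True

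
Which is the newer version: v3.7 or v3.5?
v3.7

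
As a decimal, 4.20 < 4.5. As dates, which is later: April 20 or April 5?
April 20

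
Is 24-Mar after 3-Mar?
Yes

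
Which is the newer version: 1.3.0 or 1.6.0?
1.6.0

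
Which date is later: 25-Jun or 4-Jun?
25-Jun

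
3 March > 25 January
True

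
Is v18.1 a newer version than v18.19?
No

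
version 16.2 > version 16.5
False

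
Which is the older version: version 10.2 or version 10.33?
version 10.2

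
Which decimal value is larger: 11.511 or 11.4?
11.511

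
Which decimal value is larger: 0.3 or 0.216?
0.3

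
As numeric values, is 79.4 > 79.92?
False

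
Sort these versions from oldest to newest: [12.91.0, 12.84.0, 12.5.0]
[12.5.0, 12.84.0, 12.91.0]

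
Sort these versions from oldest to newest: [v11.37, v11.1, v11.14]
[v11.1, v11.14, v11.37]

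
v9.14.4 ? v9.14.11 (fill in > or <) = <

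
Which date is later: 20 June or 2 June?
20 June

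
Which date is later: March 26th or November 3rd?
November 3rd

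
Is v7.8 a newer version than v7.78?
No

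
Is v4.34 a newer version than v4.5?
Yes. Version numbers are compared segment by segment as integers, not as decimals: minor version 34 > 5, so v4.34 > v4.5 (even though the decimal 4.34 < 4.5).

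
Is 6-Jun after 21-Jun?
No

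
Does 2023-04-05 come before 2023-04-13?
Yes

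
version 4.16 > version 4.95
False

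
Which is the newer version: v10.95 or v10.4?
v10.95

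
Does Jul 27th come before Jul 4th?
No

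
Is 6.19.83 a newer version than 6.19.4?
Yes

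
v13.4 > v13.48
False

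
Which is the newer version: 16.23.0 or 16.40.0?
16.40.0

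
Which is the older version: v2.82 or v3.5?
v2.82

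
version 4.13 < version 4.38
True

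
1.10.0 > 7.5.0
False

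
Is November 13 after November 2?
Yes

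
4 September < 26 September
True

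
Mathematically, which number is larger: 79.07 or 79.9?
79.9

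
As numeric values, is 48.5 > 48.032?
True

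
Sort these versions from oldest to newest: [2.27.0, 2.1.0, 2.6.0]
[2.1.0, 2.6.0, 2.27.0]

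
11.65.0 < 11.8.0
False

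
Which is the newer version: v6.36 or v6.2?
v6.36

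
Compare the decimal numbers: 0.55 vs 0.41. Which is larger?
0.55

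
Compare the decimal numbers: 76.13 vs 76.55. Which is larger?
76.55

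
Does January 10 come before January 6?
No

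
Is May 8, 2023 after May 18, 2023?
No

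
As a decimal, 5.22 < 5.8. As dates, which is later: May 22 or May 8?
May 22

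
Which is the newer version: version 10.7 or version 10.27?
version 10.27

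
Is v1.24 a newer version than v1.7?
Yes. Version numbers are compared segment by segment as integers, not as decimals: minor version 24 > 7, so v1.24 > v1.7 (even though the decimal 1.24 < 1.7).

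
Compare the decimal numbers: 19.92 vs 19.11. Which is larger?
19.92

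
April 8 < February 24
False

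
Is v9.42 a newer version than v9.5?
Yes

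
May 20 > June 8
False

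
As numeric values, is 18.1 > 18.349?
False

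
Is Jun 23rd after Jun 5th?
Yes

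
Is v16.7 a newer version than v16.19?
No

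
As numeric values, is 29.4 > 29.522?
False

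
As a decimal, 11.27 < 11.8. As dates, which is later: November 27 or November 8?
November 27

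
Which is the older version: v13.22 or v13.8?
v13.8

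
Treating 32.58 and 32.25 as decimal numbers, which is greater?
32.58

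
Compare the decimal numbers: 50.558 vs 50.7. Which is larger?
50.7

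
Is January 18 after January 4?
Yes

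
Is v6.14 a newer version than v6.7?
Yes. Version numbers are compared segment by segment as integers, not as decimals: minor version 14 > 7, so v6.14 > v6.7 (even though the decimal 6.14 < 6.7).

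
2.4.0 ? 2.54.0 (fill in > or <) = <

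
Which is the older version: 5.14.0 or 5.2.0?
5.2.0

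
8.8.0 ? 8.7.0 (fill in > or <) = >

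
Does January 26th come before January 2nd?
No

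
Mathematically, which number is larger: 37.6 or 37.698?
37.698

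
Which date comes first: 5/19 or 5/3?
5/3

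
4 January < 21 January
True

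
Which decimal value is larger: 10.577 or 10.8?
10.8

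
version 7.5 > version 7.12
False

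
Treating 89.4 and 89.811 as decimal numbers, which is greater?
89.811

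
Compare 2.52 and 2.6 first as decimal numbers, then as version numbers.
As decimals: 2.52 < 2.6. As versions: v2.52 > v2.6 (minor version 52 > 6).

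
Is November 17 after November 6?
Yes. Day 17 comes after day 6 in November — this is a date comparison, not a decimal one (the decimal 11.17 would be smaller than 11.6).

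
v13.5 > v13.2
True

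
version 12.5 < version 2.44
False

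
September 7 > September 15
False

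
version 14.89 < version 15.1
True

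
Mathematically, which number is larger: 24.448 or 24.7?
24.7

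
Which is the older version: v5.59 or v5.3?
v5.3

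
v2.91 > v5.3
False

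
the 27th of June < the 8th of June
False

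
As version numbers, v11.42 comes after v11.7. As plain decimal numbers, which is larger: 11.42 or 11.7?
11.7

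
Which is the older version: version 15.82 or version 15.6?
version 15.6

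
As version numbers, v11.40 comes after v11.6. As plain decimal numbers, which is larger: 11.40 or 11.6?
11.6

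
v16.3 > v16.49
False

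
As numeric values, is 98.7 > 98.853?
False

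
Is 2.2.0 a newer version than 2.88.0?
No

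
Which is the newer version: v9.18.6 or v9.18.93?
v9.18.93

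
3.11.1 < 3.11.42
True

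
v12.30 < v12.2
False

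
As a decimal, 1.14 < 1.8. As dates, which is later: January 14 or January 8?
January 14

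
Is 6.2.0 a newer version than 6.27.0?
No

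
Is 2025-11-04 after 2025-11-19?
No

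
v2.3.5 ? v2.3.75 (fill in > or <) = <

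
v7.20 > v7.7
True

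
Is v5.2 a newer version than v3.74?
Yes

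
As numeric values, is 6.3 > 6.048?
True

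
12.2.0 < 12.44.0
True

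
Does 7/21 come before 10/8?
Yes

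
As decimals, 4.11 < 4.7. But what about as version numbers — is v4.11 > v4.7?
True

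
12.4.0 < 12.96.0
True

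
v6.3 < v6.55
True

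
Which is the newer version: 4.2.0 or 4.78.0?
4.78.0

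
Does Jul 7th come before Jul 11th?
Yes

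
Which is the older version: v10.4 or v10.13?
v10.4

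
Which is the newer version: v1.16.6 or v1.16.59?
v1.16.59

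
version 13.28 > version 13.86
False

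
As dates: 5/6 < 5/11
True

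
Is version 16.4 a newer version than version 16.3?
Yes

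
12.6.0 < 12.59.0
True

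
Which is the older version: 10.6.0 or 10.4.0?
10.4.0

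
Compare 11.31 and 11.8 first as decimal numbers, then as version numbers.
As decimals: 11.31 < 11.8. As versions: v11.31 > v11.8 (minor version 31 > 8).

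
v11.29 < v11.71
True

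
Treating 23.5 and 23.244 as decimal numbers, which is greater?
23.5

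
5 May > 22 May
False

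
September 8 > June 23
True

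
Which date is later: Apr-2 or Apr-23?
Apr-23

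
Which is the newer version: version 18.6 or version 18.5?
version 18.6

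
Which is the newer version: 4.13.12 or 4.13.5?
4.13.12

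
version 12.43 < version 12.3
False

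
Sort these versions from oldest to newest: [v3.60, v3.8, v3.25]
[v3.8, v3.25, v3.60]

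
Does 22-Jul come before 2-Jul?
No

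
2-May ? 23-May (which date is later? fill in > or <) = <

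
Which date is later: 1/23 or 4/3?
4/3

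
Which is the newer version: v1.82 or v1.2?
v1.82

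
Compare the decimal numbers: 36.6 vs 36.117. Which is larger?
36.6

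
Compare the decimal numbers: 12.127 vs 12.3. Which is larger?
12.3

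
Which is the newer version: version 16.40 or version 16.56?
version 16.56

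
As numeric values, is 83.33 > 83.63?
False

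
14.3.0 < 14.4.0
True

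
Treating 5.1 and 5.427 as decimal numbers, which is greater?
5.427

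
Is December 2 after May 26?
Yes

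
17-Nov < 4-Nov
False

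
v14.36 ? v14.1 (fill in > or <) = >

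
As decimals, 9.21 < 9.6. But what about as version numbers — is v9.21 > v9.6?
True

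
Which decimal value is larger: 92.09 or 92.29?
92.29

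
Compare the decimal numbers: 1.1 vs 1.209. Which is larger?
1.209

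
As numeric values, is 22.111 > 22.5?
False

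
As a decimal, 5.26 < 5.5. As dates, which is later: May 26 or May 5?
May 26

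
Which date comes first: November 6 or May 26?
May 26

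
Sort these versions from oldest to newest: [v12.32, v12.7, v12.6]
[v12.6, v12.7, v12.32]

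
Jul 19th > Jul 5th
True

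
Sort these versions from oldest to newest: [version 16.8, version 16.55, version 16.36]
[version 16.8, version 16.36, version 16.55]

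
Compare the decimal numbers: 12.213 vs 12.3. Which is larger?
12.3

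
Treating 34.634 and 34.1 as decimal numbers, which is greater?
34.634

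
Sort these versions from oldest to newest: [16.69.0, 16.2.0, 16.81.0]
[16.2.0, 16.69.0, 16.81.0]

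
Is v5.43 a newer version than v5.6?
Yes. Version numbers are compared segment by segment as integers, not as decimals: minor version 43 > 6, so v5.43 > v5.6 (even though the decimal 5.43 < 5.6).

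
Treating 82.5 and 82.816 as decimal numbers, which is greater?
82.816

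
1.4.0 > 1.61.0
False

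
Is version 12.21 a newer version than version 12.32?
No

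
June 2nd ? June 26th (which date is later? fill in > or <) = <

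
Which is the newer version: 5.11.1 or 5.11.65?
5.11.65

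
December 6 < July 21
False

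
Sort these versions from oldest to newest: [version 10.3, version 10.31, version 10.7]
[version 10.3, version 10.7, version 10.31]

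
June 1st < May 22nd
False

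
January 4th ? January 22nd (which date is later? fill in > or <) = <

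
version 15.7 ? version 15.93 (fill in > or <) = <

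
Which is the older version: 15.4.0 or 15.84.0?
15.4.0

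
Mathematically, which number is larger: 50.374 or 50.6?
50.6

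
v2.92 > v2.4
True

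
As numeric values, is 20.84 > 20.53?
True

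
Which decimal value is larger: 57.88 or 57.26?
57.88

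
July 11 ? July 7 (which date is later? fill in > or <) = >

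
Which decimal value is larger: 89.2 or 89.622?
89.622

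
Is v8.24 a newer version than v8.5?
Yes. Version numbers are compared segment by segment as integers, not as decimals: minor version 24 > 5, so v8.24 > v8.5 (even though the decimal 8.24 < 8.5).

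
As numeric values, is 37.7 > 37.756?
False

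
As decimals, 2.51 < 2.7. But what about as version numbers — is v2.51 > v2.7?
True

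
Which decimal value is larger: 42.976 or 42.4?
42.976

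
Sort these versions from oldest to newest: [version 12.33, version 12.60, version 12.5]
[version 12.5, version 12.33, version 12.60]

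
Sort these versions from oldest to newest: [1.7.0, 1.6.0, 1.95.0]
[1.6.0, 1.7.0, 1.95.0]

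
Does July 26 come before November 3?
Yes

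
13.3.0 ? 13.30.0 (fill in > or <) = <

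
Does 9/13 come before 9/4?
No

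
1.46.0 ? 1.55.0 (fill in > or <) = <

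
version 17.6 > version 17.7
False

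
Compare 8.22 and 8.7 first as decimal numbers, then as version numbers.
As decimals: 8.22 < 8.7. As versions: v8.22 > v8.7 (minor version 22 > 7).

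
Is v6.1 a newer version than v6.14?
No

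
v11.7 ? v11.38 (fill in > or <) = <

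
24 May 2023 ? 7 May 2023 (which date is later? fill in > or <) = >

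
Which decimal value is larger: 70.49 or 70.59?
70.59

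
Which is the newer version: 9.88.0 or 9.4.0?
9.88.0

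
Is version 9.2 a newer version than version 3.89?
Yes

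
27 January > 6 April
False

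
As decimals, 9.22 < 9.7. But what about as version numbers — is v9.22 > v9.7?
True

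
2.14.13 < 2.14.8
False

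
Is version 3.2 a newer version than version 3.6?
No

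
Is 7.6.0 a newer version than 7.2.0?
Yes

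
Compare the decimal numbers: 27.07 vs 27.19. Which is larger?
27.19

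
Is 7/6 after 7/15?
No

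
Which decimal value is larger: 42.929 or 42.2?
42.929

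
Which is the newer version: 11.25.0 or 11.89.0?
11.89.0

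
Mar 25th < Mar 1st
False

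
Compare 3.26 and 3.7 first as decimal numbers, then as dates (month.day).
As decimals: 3.26 < 3.7. As dates: 3/26 is later than 3/7 (day 26 > day 7).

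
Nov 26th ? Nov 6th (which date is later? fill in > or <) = >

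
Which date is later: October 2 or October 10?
October 10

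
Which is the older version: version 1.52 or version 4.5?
version 1.52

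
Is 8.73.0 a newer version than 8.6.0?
Yes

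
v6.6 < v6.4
False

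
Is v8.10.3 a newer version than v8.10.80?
No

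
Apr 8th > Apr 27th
False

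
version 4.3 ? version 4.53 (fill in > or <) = <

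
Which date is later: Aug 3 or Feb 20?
Aug 3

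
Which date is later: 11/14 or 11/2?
11/14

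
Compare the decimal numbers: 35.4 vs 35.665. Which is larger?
35.665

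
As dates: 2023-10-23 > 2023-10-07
True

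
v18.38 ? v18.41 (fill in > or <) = <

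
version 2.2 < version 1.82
False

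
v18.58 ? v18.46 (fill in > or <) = >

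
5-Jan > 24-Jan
False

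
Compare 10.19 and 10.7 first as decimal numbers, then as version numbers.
As decimals: 10.19 < 10.7. As versions: v10.19 > v10.7 (minor version 19 > 7).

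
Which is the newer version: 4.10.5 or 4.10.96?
4.10.96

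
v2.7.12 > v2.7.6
True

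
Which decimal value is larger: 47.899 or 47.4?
47.899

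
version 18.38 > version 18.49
False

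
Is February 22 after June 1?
No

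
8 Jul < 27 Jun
False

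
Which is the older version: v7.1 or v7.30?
v7.1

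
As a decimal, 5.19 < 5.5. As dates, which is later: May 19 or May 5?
May 19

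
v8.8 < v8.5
False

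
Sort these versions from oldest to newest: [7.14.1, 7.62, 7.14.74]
[7.14.1, 7.14.74, 7.62]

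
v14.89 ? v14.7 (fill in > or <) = >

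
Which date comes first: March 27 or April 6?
March 27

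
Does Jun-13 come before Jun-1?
No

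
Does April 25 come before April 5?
No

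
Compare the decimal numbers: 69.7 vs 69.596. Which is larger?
69.7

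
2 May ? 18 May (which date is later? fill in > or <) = <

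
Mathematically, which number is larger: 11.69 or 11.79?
11.79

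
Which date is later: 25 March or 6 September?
6 September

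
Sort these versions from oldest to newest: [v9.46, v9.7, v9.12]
[v9.7, v9.12, v9.46]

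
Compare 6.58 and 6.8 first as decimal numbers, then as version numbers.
As decimals: 6.58 < 6.8. As versions: v6.58 > v6.8 (minor version 58 > 8).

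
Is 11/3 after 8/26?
Yes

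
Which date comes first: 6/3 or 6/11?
6/3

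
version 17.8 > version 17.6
True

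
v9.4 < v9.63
True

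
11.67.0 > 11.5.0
True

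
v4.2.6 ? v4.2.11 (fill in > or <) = <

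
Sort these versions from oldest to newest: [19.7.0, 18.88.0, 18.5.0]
[18.5.0, 18.88.0, 19.7.0]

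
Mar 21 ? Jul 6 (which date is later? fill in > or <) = <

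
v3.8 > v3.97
False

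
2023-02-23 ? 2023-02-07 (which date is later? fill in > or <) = >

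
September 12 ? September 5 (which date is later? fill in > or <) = >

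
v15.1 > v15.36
False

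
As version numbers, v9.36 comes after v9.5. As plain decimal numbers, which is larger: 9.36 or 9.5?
9.5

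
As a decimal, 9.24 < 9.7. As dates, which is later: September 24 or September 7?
September 24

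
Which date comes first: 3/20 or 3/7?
3/7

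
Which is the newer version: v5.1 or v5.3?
v5.3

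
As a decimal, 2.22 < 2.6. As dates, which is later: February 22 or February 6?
February 22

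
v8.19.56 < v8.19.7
False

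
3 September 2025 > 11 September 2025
False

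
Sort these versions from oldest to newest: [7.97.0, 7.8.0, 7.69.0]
[7.8.0, 7.69.0, 7.97.0]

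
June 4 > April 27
True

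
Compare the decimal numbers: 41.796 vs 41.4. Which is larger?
41.796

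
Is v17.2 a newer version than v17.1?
Yes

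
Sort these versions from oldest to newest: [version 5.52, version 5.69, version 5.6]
[version 5.6, version 5.52, version 5.69]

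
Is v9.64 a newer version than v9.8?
Yes. Version numbers are compared segment by segment as integers, not as decimals: minor version 64 > 8, so v9.64 > v9.8 (even though the decimal 9.64 < 9.8).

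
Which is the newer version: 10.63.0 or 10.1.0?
10.63.0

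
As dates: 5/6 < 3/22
False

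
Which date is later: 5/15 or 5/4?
5/15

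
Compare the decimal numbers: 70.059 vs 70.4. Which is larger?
70.4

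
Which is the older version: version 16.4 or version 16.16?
version 16.4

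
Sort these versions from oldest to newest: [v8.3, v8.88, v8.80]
[v8.3, v8.80, v8.88]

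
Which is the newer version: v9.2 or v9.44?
v9.44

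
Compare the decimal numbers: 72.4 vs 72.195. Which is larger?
72.4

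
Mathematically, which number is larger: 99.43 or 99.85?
99.85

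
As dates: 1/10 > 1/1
True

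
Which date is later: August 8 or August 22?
August 22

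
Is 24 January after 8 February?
No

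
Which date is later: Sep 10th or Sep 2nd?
Sep 10th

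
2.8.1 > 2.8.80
False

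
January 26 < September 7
True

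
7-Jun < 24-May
False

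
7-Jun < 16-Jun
True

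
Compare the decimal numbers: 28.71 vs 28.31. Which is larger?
28.71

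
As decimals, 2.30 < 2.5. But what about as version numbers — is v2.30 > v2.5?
True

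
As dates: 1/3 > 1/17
False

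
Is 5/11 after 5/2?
Yes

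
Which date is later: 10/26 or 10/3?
10/26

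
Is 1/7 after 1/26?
No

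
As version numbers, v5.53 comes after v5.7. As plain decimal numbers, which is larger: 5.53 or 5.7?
5.7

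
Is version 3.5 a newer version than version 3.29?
No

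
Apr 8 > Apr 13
False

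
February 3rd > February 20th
False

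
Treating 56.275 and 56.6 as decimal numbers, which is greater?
56.6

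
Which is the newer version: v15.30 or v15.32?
v15.32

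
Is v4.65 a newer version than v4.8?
Yes. Version numbers are compared segment by segment as integers, not as decimals: minor version 65 > 8, so v4.65 > v4.8 (even though the decimal 4.65 < 4.8).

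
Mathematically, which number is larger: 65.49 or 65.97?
65.97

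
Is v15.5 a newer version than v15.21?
No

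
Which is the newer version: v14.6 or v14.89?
v14.89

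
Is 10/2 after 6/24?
Yes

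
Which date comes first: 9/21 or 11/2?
9/21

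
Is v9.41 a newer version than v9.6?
Yes. Version numbers are compared segment by segment as integers, not as decimals: minor version 41 > 6, so v9.41 > v9.6 (even though the decimal 9.41 < 9.6).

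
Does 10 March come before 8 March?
No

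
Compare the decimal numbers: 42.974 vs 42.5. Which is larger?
42.974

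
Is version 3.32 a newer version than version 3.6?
Yes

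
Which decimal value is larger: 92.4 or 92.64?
92.64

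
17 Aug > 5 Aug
True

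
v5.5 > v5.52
False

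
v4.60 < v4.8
False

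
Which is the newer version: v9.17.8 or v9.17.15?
v9.17.15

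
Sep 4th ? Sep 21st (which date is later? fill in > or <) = <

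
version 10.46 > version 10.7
True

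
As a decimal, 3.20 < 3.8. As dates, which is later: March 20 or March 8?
March 20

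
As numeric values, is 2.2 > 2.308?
False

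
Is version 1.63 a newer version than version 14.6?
No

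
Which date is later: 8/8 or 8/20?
8/20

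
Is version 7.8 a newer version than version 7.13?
No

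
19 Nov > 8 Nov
True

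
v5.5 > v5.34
False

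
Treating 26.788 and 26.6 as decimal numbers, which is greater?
26.788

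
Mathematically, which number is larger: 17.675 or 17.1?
17.675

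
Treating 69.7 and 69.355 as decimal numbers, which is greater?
69.7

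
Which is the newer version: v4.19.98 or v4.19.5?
v4.19.98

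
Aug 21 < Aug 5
False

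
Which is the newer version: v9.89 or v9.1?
v9.89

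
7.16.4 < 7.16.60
True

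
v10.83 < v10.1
False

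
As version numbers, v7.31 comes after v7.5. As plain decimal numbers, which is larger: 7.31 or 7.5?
7.5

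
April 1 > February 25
True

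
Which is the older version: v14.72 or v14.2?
v14.2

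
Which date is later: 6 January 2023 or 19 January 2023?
19 January 2023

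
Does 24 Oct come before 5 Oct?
No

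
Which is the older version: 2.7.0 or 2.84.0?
2.7.0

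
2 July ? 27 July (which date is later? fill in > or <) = <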